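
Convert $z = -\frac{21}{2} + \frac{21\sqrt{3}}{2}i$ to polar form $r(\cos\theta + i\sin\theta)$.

r = |z| = sqrt(a^2 + b^2) = sqrt((-21/2)^2 + (21*sqrt(3)/2)^2) = sqrt(441/4 + 1323/4) = sqrt(441) = 21
θ = arctan(b/a) = arctan(18.1865/-10.5) (quadrant-adjusted) = 120°
z = 21(cos 120° + i sin 120°)


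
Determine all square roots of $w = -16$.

|w| = 16, arg(w) = 180°
Root modulus = 16^(1/2) = 4
Root arguments: θ_k = (180° + 360°k)/2 for k = 0, 1, ..., 1
Roots: 4i, -4i


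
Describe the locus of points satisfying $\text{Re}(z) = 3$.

Re(z) = x where z = x + yi; the equation x = 3 is satisfied by all points with that x-coordinate
Locus: Vertical line x = 3


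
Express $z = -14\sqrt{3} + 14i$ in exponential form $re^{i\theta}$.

r = |z| = sqrt((-14*sqrt(3))^2 + (14)^2) = sqrt(588 + 196) = sqrt(784) = 28
θ = arctan(b/a) = arctan(14/-24.2487) (quadrant-adjusted) = 150° = 5π/6
z = 28e^(i*5π/6)


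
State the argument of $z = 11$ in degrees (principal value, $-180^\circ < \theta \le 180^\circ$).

b = 0 and a > 0, so z lies on the positive real axis: θ = 0°


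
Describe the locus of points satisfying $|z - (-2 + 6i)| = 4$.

|z - z0| = r describes a circle centered at z0 with radius r
Here z0 = -2 + 6i and r = 4
Locus: Circle centered at (-2, 6) with radius 4


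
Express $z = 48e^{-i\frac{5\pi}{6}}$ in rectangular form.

a = r cos θ = 48 * -sqrt(3)/2 = -24*sqrt(3)
b = r sin θ = 48 * -1/2 = -24
z = -24*sqrt(3) - 24i


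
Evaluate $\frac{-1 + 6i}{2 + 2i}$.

Multiply numerator and denominator by conjugate (2 - 2i):
= (-1 + 6i)(2 - 2i) / (2^2 + 2^2)
= (10 + 14i) / 8
Divide through by 2: (5 + 7i) / 4
= 5/4 + (7/4)i


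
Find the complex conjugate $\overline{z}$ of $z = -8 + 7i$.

If z = a + bi, then conjugate(z) = a - bi
conjugate(-8 + 7i) = -8 - 7i


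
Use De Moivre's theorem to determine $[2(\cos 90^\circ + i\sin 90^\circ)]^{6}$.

By De Moivre: z^n = r^n(cos(nθ) + i sin(nθ))
= 2^6(cos(6*90°) + i sin(6*90°))
= 64(cos 180° + i sin 180°)
= -64


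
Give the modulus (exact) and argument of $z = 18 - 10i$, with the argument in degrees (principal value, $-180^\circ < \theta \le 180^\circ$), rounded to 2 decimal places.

|z| = sqrt(18^2 + (-10)^2) = sqrt(424)
arg(z) = arctan(b/a) = arctan(-10/18) (quadrant-adjusted) = -29.05°


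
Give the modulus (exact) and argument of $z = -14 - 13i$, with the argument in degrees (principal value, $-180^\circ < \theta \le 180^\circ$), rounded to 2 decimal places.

|z| = sqrt((-14)^2 + (-13)^2) = sqrt(365)
arg(z) = arctan(b/a) = arctan(-13/-14) (quadrant-adjusted) = -137.12°


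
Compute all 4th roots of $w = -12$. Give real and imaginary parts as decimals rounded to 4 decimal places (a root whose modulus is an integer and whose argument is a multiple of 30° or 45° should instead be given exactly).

|w| = 12, arg(w) = 180°
Root modulus = 12^(1/4) ≈ 1.861210
Root arguments: θ_k = (180° + 360°k)/4 for k = 0, 1, ..., 3
Compute each root as (root modulus)(cos θ_k + i sin θ_k) using full-precision intermediates, then round to 4 decimal places.
Roots: 1.3161 + 1.3161i, -1.3161 + 1.3161i, -1.3161 - 1.3161i, 1.3161 - 1.3161i


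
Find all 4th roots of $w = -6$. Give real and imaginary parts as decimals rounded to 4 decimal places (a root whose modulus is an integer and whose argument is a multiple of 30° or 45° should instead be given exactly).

|w| = 6, arg(w) = 180°
Root modulus = 6^(1/4) ≈ 1.565085
Root arguments: θ_k = (180° + 360°k)/4 for k = 0, 1, ..., 3
Compute each root as (root modulus)(cos θ_k + i sin θ_k) using full-precision intermediates, then round to 4 decimal places.
Roots: 1.1067 + 1.1067i, -1.1067 + 1.1067i, -1.1067 - 1.1067i, 1.1067 - 1.1067i


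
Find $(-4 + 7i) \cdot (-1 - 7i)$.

(a1*a2 - b1*b2) + (a1*b2 + b1*a2)i
= (4 - (-49)) + (28 + (-7))i
= 53 + 21i


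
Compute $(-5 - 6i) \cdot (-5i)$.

(a1*a2 - b1*b2) + (a1*b2 + b1*a2)i
= (0 - 30) + (25 + 0)i
= -30 + 25i


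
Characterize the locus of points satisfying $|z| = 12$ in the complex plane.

|z| = 12 means sqrt(x^2 + y^2) = 12
This is a circle of radius 12 centered at the origin


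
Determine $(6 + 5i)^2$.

(a + bi)^2 = a^2 - b^2 + 2abi
= 6^2 - 5^2 + 2*6*5i
= 11 + 60i


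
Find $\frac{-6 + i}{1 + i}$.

Multiply numerator and denominator by conjugate (1 - i):
= (-6 + i)(1 - i) / (1^2 + 1^2)
= (-5 + 7i) / 2
= -5/2 + (7/2)i


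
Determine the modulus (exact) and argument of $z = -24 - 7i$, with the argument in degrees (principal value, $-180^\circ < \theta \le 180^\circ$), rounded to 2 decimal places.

|z| = sqrt((-24)^2 + (-7)^2) = 25
arg(z) = arctan(b/a) = arctan(-7/-24) (quadrant-adjusted) = -163.74°


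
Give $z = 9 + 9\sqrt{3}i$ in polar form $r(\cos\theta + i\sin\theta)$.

r = |z| = sqrt(a^2 + b^2) = sqrt((9)^2 + (9*sqrt(3))^2) = sqrt(81 + 243) = sqrt(324) = 18
θ = arctan(b/a) = arctan(15.5885/9) (quadrant-adjusted) = 60°
z = 18(cos 60° + i sin 60°)


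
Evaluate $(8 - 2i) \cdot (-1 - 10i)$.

(a1*a2 - b1*b2) + (a1*b2 + b1*a2)i
= (-8 - 20) + (-80 + 2)i
= -28 - 78i


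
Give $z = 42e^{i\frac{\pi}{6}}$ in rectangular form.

a = r cos θ = 42 * sqrt(3)/2 = 21*sqrt(3)
b = r sin θ = 42 * 1/2 = 21
z = 21*sqrt(3) + 21i


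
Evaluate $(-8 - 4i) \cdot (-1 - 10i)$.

(a1*a2 - b1*b2) + (a1*b2 + b1*a2)i
= (8 - 40) + (80 + 4)i
= -32 + 84i


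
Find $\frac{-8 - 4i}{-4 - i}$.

Multiply numerator and denominator by conjugate (-4 + i):
= (-8 - 4i)(-4 + i) / ((-4)^2 + (-1)^2)
= (36 + 8i) / 17
= 36/17 + (8/17)i


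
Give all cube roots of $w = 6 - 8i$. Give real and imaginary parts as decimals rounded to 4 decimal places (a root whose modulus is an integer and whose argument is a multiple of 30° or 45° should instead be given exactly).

|w| = 10, arg(w) ≈ 306.869898°
Root modulus = 10^(1/3) ≈ 2.154435
Root arguments: θ_k = (arg(w) + 360°k)/3 for k = 0, 1, ..., 2
Compute each root as (root modulus)(cos θ_k + i sin θ_k) using full-precision intermediates, then round to 4 decimal places.
Roots: -0.4586 + 2.1051i, -1.5937 - 1.4497i, 2.0523 - 0.6554i


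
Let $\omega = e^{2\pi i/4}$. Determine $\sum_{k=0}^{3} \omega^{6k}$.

Let ζ = ω^6 = e^(2πi·6/4). Since 4 ∤ 6, ζ ≠ 1.
Sum = Σ_{k=0}^{3} ζ^k = (ζ^4 - 1)/(ζ - 1) = (ω^{6·4} - 1)/(ζ - 1) = (1 - 1)/(ζ - 1) = 0


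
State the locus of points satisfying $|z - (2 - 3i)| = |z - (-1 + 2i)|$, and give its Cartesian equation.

|z - z1| = |z - z2| means z is equidistant from z1 and z2,
i.e. the perpendicular bisector of the segment from (2, -3) to (-1, 2) (midpoint (1/2, -1/2)).
With z = x + yi, square both sides:
(x - 2)^2 + (y - (-3))^2 = (x - (-1))^2 + (y - 2)^2
The x^2 and y^2 terms cancel: -6x + 10y = 5 - 13 = -8
Simplify: 3x - 5y = 4
Locus: Perpendicular bisector of the segment from (2, -3) to (-1, 2): the line 3x - 5y = 4


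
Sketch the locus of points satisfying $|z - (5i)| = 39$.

|z - z0| = r describes a circle centered at z0 with radius r
Here z0 = 5i and r = 39
Locus: Circle centered at (0, 5) with radius 39


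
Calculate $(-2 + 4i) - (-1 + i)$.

(-2 - (-1)) + (4 - 1)i = -1 + 3i


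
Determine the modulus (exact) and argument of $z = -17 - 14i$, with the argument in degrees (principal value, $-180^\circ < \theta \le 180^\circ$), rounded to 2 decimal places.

|z| = sqrt((-17)^2 + (-14)^2) = sqrt(485)
arg(z) = arctan(b/a) = arctan(-14/-17) (quadrant-adjusted) = -140.53°


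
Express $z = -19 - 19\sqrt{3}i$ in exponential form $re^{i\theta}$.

r = |z| = sqrt((-19)^2 + (-19*sqrt(3))^2) = sqrt(361 + 1083) = sqrt(1444) = 38
θ = arctan(b/a) = arctan(-32.909/-19) (quadrant-adjusted) = 240° = 4π/3
z = 38e^(i*4π/3)


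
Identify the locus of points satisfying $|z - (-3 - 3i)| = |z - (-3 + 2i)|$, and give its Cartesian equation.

|z - z1| = |z - z2| means z is equidistant from z1 and z2,
i.e. the perpendicular bisector of the segment from (-3, -3) to (-3, 2) (midpoint (-3, -1/2)).
With z = x + yi, square both sides:
(x - (-3))^2 + (y - (-3))^2 = (x - (-3))^2 + (y - 2)^2
The x^2 and y^2 terms cancel: 0x + 10y = 13 - 18 = -5
Simplify: y = -1/2
Locus: Perpendicular bisector of the segment from (-3, -3) to (-3, 2): the line y = -1/2


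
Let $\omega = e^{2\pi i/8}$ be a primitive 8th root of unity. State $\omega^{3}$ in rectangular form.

ω^3 = e^(2πi·3/8) = e^(i·3π/4)
= cos(3π/4) + i sin(3π/4)
= -sqrt(2)/2 + (sqrt(2)/2)i


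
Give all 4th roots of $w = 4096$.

|w| = 4096, arg(w) = 0°
Root modulus = 4096^(1/4) = 8
Root arguments: θ_k = (0° + 360°k)/4 for k = 0, 1, ..., 3
Roots: 8, 8i, -8, -8i


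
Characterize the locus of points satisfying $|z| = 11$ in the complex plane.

|z| = 11 means sqrt(x^2 + y^2) = 11
This is a circle of radius 11 centered at the origin


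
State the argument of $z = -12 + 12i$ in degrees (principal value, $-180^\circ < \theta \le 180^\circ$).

θ = arctan(b/a) = arctan(12/-12) (quadrant-adjusted) = 135°


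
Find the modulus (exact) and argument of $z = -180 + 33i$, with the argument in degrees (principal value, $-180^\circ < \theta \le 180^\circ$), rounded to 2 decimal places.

|z| = sqrt((-180)^2 + 33^2) = 183
arg(z) = arctan(b/a) = arctan(33/-180) (quadrant-adjusted) = 169.61°


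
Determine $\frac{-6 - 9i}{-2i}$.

Multiply numerator and denominator by conjugate (2i):
= (-6 - 9i)(2i) / (0^2 + (-2)^2)
= (18 - 12i) / 4
Divide through by 2: (9 - 6i) / 2
= 9/2 - 3i


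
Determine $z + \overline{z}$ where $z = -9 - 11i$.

z + conjugate(z) = (a + bi) + (a - bi) = 2a
= 2 * (-9) = -18


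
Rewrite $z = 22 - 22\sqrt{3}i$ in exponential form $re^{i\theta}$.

r = |z| = sqrt((22)^2 + (-22*sqrt(3))^2) = sqrt(484 + 1452) = sqrt(1936) = 44
θ = arctan(b/a) = arctan(-38.1051/22) (quadrant-adjusted) = -60° = -π/3
z = 44e^(-i*π/3)


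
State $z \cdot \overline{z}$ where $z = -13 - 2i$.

z * conjugate(z) = |z|^2 = a^2 + b^2
= (-13)^2 + (-2)^2 = 173


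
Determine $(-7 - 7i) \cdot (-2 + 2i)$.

(a1*a2 - b1*b2) + (a1*b2 + b1*a2)i
= (14 - (-14)) + (-14 + 14)i
= 28


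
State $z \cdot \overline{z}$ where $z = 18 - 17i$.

z * conjugate(z) = |z|^2 = a^2 + b^2
= 18^2 + (-17)^2 = 613


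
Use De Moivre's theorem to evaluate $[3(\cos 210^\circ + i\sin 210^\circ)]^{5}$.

By De Moivre: z^n = r^n(cos(nθ) + i sin(nθ))
= 3^5(cos(5*210°) + i sin(5*210°))
= 243(cos 330° + i sin 330°)
= 243*sqrt(3)/2 - (243/2)i


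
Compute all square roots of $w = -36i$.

|w| = 36, arg(w) = 270°
Root modulus = 36^(1/2) = 6
Root arguments: θ_k = (270° + 360°k)/2 for k = 0, 1, ..., 1
Roots: -3*sqrt(2) + 3*sqrt(2)i, 3*sqrt(2) - 3*sqrt(2)i


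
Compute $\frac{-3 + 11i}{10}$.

Divisor is real, so divide each part by 10:
= -3/10 + (11/10)i


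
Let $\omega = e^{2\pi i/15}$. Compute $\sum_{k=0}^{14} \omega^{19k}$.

Let ζ = ω^19 = e^(2πi·19/15). Since 15 ∤ 19, ζ ≠ 1.
Sum = Σ_{k=0}^{14} ζ^k = (ζ^15 - 1)/(ζ - 1) = (ω^{19·15} - 1)/(ζ - 1) = (1 - 1)/(ζ - 1) = 0


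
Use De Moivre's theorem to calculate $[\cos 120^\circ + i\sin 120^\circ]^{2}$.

By De Moivre: z^n = r^n(cos(nθ) + i sin(nθ))
= 1^2(cos(2*120°) + i sin(2*120°))
= 1(cos 240° + i sin 240°)
= -1/2 - (sqrt(3)/2)i


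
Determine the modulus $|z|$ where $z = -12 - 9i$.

|z| = sqrt(a^2 + b^2) = sqrt((-12)^2 + (-9)^2) = sqrt(225) = 15


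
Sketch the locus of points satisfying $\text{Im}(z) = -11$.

Im(z) = y where z = x + yi; the equation y = -11 is satisfied by all points with that y-coordinate
Locus: Horizontal line y = -11


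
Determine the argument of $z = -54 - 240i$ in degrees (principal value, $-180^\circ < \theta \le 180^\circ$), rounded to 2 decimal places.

θ = arctan(b/a) = arctan(-240/-54) (quadrant-adjusted) = -102.68°


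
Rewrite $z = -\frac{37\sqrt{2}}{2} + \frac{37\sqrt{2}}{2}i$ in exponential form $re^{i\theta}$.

r = |z| = sqrt((-37*sqrt(2)/2)^2 + (37*sqrt(2)/2)^2) = sqrt(1369/2 + 1369/2) = sqrt(1369) = 37
θ = arctan(b/a) = arctan(26.163/-26.163) (quadrant-adjusted) = 135° = 3π/4
z = 37e^(i*3π/4)


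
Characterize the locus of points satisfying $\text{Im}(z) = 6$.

Im(z) = y where z = x + yi; the equation y = 6 is satisfied by all points with that y-coordinate
Locus: Horizontal line y = 6


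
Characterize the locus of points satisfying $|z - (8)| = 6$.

|z - z0| = r describes a circle centered at z0 with radius r
Here z0 = 8 and r = 6
Locus: Circle centered at (8, 0) with radius 6


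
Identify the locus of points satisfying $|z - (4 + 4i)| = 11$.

|z - z0| = r describes a circle centered at z0 with radius r
Here z0 = 4 + 4i and r = 11
Locus: Circle centered at (4, 4) with radius 11


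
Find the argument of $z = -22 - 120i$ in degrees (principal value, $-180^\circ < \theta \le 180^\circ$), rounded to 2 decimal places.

θ = arctan(b/a) = arctan(-120/-22) (quadrant-adjusted) = -100.39°


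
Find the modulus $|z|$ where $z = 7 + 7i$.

|z| = sqrt(a^2 + b^2) = sqrt(7^2 + 7^2) = sqrt(98) = sqrt(98)


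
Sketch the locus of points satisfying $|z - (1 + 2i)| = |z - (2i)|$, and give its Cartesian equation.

|z - z1| = |z - z2| means z is equidistant from z1 and z2,
i.e. the perpendicular bisector of the segment from (1, 2) to (0, 2) (midpoint (1/2, 2)).
With z = x + yi, square both sides:
(x - 1)^2 + (y - 2)^2 = (x - 0)^2 + (y - 2)^2
The x^2 and y^2 terms cancel: -2x + 0y = 4 - 5 = -1
Simplify: x = 1/2
Locus: Perpendicular bisector of the segment from (1, 2) to (0, 2): the line x = 1/2


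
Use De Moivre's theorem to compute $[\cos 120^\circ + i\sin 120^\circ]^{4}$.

By De Moivre: z^n = r^n(cos(nθ) + i sin(nθ))
= 1^4(cos(4*120°) + i sin(4*120°))
= 1(cos 120° + i sin 120°)
= -1/2 + (sqrt(3)/2)i


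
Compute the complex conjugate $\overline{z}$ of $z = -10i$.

If z = a + bi, then conjugate(z) = a - bi
conjugate(-10i) = 10i


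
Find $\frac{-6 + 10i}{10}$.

Divisor is real, so divide each part by 10:
= -3/5 + i


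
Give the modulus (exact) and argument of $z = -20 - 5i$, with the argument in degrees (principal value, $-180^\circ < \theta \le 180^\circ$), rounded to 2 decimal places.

|z| = sqrt((-20)^2 + (-5)^2) = sqrt(425)
arg(z) = arctan(b/a) = arctan(-5/-20) (quadrant-adjusted) = -165.96°


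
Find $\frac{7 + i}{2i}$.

Multiply numerator and denominator by conjugate (-2i):
= (7 + i)(-2i) / (0^2 + 2^2)
= (2 - 14i) / 4
Divide through by 2: (1 - 7i) / 2
= 1/2 - (7/2)i


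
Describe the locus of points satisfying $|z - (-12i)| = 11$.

|z - z0| = r describes a circle centered at z0 with radius r
Here z0 = -12i and r = 11
Locus: Circle centered at (0, -12) with radius 11


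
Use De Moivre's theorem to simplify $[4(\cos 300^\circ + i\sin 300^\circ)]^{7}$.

By De Moivre: z^n = r^n(cos(nθ) + i sin(nθ))
= 4^7(cos(7*300°) + i sin(7*300°))
= 16384(cos 300° + i sin 300°)
= 8192 - 8192*sqrt(3)i


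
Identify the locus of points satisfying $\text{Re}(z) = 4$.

Re(z) = x where z = x + yi; the equation x = 4 is satisfied by all points with that x-coordinate
Locus: Vertical line x = 4


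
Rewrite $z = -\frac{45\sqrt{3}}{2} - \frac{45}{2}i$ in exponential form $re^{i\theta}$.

r = |z| = sqrt((-45*sqrt(3)/2)^2 + (-45/2)^2) = sqrt(6075/4 + 2025/4) = sqrt(2025) = 45
θ = arctan(b/a) = arctan(-22.5/-38.9711) (quadrant-adjusted) = -150° = -5π/6
z = 45e^(-i*5π/6)


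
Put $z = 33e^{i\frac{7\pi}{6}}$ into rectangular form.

a = r cos θ = 33 * -sqrt(3)/2 = -33*sqrt(3)/2
b = r sin θ = 33 * -1/2 = -33/2
z = -33*sqrt(3)/2 - (33/2)i


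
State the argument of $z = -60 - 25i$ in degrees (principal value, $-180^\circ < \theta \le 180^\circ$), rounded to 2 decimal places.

θ = arctan(b/a) = arctan(-25/-60) (quadrant-adjusted) = -157.38°


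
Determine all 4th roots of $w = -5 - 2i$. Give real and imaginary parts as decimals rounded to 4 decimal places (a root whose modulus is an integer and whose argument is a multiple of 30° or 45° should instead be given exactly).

|w| = sqrt(29) ≈ 5.385165, arg(w) ≈ 201.801409°
Root modulus = sqrt(29)^(1/4) ≈ 1.523350
Root arguments: θ_k = (arg(w) + 360°k)/4 for k = 0, 1, ..., 3
Compute each root as (root modulus)(cos θ_k + i sin θ_k) using full-precision intermediates, then round to 4 decimal places.
Roots: 0.9700 + 1.1746i, -1.1746 + 0.9700i, -0.9700 - 1.1746i, 1.1746 - 0.9700i


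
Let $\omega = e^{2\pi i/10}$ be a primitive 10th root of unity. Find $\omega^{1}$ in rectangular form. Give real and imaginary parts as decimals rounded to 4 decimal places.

ω^1 = e^(2πi·1/10) = e^(i·1π/5)
= cos(1π/5) + i sin(1π/5)
= 0.8090 + 0.5878i


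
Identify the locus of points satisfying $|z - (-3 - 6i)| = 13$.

|z - z0| = r describes a circle centered at z0 with radius r
Here z0 = -3 - 6i and r = 13
Locus: Circle centered at (-3, -6) with radius 13


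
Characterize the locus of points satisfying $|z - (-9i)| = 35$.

|z - z0| = r describes a circle centered at z0 with radius r
Here z0 = -9i and r = 35
Locus: Circle centered at (0, -9) with radius 35


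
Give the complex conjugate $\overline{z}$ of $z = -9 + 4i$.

If z = a + bi, then conjugate(z) = a - bi
conjugate(-9 + 4i) = -9 - 4i


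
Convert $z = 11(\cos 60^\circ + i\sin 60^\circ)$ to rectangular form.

a = r cos θ = 11 * 1/2 = 11/2
b = r sin θ = 11 * sqrt(3)/2 = 11*sqrt(3)/2
z = 11/2 + (11*sqrt(3)/2)i


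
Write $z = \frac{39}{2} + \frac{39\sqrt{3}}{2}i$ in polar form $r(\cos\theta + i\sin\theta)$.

r = |z| = sqrt(a^2 + b^2) = sqrt((39/2)^2 + (39*sqrt(3)/2)^2) = sqrt(1521/4 + 4563/4) = sqrt(1521) = 39
θ = arctan(b/a) = arctan(33.775/19.5) (quadrant-adjusted) = 60°
z = 39(cos 60° + i sin 60°)


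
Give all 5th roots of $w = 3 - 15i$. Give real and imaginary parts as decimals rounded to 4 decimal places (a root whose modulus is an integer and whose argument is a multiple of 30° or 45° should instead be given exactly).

|w| = sqrt(234) ≈ 15.297059, arg(w) ≈ 281.309932°
Root modulus = sqrt(234)^(1/5) ≈ 1.725526
Root arguments: θ_k = (arg(w) + 360°k)/5 for k = 0, 1, ..., 4
Compute each root as (root modulus)(cos θ_k + i sin θ_k) using full-precision intermediates, then round to 4 decimal places.
Roots: 0.9584 + 1.4349i, -1.0685 + 1.3549i, -1.6187 - 0.5976i, 0.0681 - 1.7242i, 1.6608 - 0.4680i


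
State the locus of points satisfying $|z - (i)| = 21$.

|z - z0| = r describes a circle centered at z0 with radius r
Here z0 = i and r = 21
Locus: Circle centered at (0, 1) with radius 21


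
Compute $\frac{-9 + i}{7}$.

Divisor is real, so divide each part by 7:
= -9/7 + (1/7)i


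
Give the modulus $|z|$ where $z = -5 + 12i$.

|z| = sqrt(a^2 + b^2) = sqrt((-5)^2 + 12^2) = sqrt(169) = 13


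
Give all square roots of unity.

ω_k = e^(2πik/2) = cos(2πk/2) + i sin(2πk/2) for k = 0, 1, ..., 1
Roots: 1, -1


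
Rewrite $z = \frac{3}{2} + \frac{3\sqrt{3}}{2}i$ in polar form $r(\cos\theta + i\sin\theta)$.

r = |z| = sqrt(a^2 + b^2) = sqrt((3/2)^2 + (3*sqrt(3)/2)^2) = sqrt(9/4 + 27/4) = sqrt(9) = 3
θ = arctan(b/a) = arctan(2.5981/1.5) (quadrant-adjusted) = 60°
z = 3(cos 60° + i sin 60°)


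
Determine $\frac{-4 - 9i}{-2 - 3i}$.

Multiply numerator and denominator by conjugate (-2 + 3i):
= (-4 - 9i)(-2 + 3i) / ((-2)^2 + (-3)^2)
= (35 + 6i) / 13
= 35/13 + (6/13)i


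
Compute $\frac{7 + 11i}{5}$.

Divisor is real, so divide each part by 5:
= 7/5 + (11/5)i


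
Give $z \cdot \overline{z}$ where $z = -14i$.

z * conjugate(z) = |z|^2 = a^2 + b^2
= 0^2 + (-14)^2 = 196


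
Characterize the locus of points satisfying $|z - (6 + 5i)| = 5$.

|z - z0| = r describes a circle centered at z0 with radius r
Here z0 = 6 + 5i and r = 5
Locus: Circle centered at (6, 5) with radius 5


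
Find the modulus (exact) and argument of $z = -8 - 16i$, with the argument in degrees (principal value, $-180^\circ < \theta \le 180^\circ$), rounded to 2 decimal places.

|z| = sqrt((-8)^2 + (-16)^2) = sqrt(320)
arg(z) = arctan(b/a) = arctan(-16/-8) (quadrant-adjusted) = -116.57°


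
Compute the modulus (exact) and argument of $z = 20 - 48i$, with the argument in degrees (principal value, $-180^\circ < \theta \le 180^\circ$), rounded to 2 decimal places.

|z| = sqrt(20^2 + (-48)^2) = 52
arg(z) = arctan(b/a) = arctan(-48/20) (quadrant-adjusted) = -67.38°


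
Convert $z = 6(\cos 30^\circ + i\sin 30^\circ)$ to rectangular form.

a = r cos θ = 6 * sqrt(3)/2 = 3*sqrt(3)
b = r sin θ = 6 * 1/2 = 3
z = 3*sqrt(3) + 3i


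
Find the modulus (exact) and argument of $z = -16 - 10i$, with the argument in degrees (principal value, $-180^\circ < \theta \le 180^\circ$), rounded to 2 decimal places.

|z| = sqrt((-16)^2 + (-10)^2) = sqrt(356)
arg(z) = arctan(b/a) = arctan(-10/-16) (quadrant-adjusted) = -147.99°


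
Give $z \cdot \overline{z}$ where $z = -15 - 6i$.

z * conjugate(z) = |z|^2 = a^2 + b^2
= (-15)^2 + (-6)^2 = 261


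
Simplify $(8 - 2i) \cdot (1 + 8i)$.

(a1*a2 - b1*b2) + (a1*b2 + b1*a2)i
= (8 - (-16)) + (64 + (-2))i
= 24 + 62i


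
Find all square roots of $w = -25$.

|w| = 25, arg(w) = 180°
Root modulus = 25^(1/2) = 5
Root arguments: θ_k = (180° + 360°k)/2 for k = 0, 1, ..., 1
Roots: 5i, -5i


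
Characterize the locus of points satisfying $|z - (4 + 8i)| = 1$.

|z - z0| = r describes a circle centered at z0 with radius r
Here z0 = 4 + 8i and r = 1
Locus: Circle centered at (4, 8) with radius 1


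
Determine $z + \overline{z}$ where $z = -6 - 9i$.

z + conjugate(z) = (a + bi) + (a - bi) = 2a
= 2 * (-6) = -12


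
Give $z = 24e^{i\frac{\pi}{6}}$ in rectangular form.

a = r cos θ = 24 * sqrt(3)/2 = 12*sqrt(3)
b = r sin θ = 24 * 1/2 = 12
z = 12*sqrt(3) + 12i


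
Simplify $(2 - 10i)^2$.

(a + bi)^2 = a^2 - b^2 + 2abi
= 2^2 - (-10)^2 + 2*2*(-10)i
= -96 - 40i


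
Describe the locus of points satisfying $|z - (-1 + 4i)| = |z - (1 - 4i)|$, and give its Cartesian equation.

|z - z1| = |z - z2| means z is equidistant from z1 and z2,
i.e. the perpendicular bisector of the segment from (-1, 4) to (1, -4) (midpoint (0, 0)).
With z = x + yi, square both sides:
(x - (-1))^2 + (y - 4)^2 = (x - 1)^2 + (y - (-4))^2
The x^2 and y^2 terms cancel: 4x + (-16)y = 17 - 17 = 0
Simplify: x - 4y = 0
Locus: Perpendicular bisector of the segment from (-1, 4) to (1, -4): the line x - 4y = 0


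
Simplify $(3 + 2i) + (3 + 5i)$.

(3 + 3) + (2 + 5)i = 6 + 7i


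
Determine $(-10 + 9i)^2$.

(a + bi)^2 = a^2 - b^2 + 2abi
= (-10)^2 - 9^2 + 2*(-10)*9i
= 19 - 180i


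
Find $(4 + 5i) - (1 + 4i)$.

(4 - 1) + (5 - 4)i = 3 + i


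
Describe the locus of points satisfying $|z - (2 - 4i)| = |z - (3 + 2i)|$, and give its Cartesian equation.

|z - z1| = |z - z2| means z is equidistant from z1 and z2,
i.e. the perpendicular bisector of the segment from (2, -4) to (3, 2) (midpoint (5/2, -1)).
With z = x + yi, square both sides:
(x - 2)^2 + (y - (-4))^2 = (x - 3)^2 + (y - 2)^2
The x^2 and y^2 terms cancel: 2x + 12y = 13 - 20 = -7
Simplify: 2x + 12y = -7
Locus: Perpendicular bisector of the segment from (2, -4) to (3, 2): the line 2x + 12y = -7


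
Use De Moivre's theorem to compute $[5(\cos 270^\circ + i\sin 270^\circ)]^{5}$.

By De Moivre: z^n = r^n(cos(nθ) + i sin(nθ))
= 5^5(cos(5*270°) + i sin(5*270°))
= 3125(cos 270° + i sin 270°)
= -3125i


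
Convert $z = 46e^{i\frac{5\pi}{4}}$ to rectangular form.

a = r cos θ = 46 * -sqrt(2)/2 = -23*sqrt(2)
b = r sin θ = 46 * -sqrt(2)/2 = -23*sqrt(2)
z = -23*sqrt(2) - 23*sqrt(2)i


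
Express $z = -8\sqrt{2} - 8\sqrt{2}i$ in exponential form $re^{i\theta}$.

r = |z| = sqrt((-8*sqrt(2))^2 + (-8*sqrt(2))^2) = sqrt(128 + 128) = sqrt(256) = 16
θ = arctan(b/a) = arctan(-11.3137/-11.3137) (quadrant-adjusted) = -135° = -3π/4
z = 16e^(-i*3π/4)


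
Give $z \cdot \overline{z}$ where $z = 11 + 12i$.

z * conjugate(z) = |z|^2 = a^2 + b^2
= 11^2 + 12^2 = 265


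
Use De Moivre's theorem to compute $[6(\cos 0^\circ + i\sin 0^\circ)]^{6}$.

By De Moivre: z^n = r^n(cos(nθ) + i sin(nθ))
= 6^6(cos(6*0°) + i sin(6*0°))
= 46656(cos 0° + i sin 0°)
= 46656


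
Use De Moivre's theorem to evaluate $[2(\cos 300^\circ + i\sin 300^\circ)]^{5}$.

By De Moivre: z^n = r^n(cos(nθ) + i sin(nθ))
= 2^5(cos(5*300°) + i sin(5*300°))
= 32(cos 60° + i sin 60°)
= 16 + 16*sqrt(3)i


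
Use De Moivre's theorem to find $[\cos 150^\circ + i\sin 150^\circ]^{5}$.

By De Moivre: z^n = r^n(cos(nθ) + i sin(nθ))
= 1^5(cos(5*150°) + i sin(5*150°))
= 1(cos 30° + i sin 30°)
= sqrt(3)/2 + (1/2)i


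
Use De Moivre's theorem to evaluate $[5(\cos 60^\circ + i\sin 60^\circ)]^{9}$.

By De Moivre: z^n = r^n(cos(nθ) + i sin(nθ))
= 5^9(cos(9*60°) + i sin(9*60°))
= 1953125(cos 180° + i sin 180°)
= -1953125


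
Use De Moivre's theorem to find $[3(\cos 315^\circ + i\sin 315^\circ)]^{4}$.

By De Moivre: z^n = r^n(cos(nθ) + i sin(nθ))
= 3^4(cos(4*315°) + i sin(4*315°))
= 81(cos 180° + i sin 180°)
= -81


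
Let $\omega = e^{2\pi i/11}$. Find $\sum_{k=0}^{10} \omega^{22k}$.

Since 11 divides 22, ω^22 = (ω^11)^2 = 1^2 = 1, so every term is 1.
Sum = 11 · 1 = 11


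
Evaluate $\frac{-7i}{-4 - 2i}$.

Multiply numerator and denominator by conjugate (-4 + 2i):
= (-7i)(-4 + 2i) / ((-4)^2 + (-2)^2)
= (14 + 28i) / 20
Divide through by 2: (7 + 14i) / 10
= 7/10 + (7/5)i


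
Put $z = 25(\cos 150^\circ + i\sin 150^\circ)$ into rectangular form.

a = r cos θ = 25 * -sqrt(3)/2 = -25*sqrt(3)/2
b = r sin θ = 25 * 1/2 = 25/2
z = -25*sqrt(3)/2 + (25/2)i


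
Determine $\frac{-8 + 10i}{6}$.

Divisor is real, so divide each part by 6:
= -4/3 + (5/3)i


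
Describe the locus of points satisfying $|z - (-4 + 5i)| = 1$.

|z - z0| = r describes a circle centered at z0 with radius r
Here z0 = -4 + 5i and r = 1
Locus: Circle centered at (-4, 5) with radius 1


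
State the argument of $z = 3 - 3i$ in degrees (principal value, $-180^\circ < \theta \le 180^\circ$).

θ = arctan(b/a) = arctan(-3/3) (quadrant-adjusted) = -45°


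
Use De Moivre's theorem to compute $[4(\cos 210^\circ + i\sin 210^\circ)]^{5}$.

By De Moivre: z^n = r^n(cos(nθ) + i sin(nθ))
= 4^5(cos(5*210°) + i sin(5*210°))
= 1024(cos 330° + i sin 330°)
= 512*sqrt(3) - 512i


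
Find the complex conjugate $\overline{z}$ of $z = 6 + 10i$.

If z = a + bi, then conjugate(z) = a - bi
conjugate(6 + 10i) = 6 - 10i


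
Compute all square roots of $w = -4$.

|w| = 4, arg(w) = 180°
Root modulus = 4^(1/2) = 2
Root arguments: θ_k = (180° + 360°k)/2 for k = 0, 1, ..., 1
Roots: 2i, -2i


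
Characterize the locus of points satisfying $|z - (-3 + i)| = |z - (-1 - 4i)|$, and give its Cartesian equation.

|z - z1| = |z - z2| means z is equidistant from z1 and z2,
i.e. the perpendicular bisector of the segment from (-3, 1) to (-1, -4) (midpoint (-2, -3/2)).
With z = x + yi, square both sides:
(x - (-3))^2 + (y - 1)^2 = (x - (-1))^2 + (y - (-4))^2
The x^2 and y^2 terms cancel: 4x + (-10)y = 17 - 10 = 7
Simplify: 4x - 10y = 7
Locus: Perpendicular bisector of the segment from (-3, 1) to (-1, -4): the line 4x - 10y = 7


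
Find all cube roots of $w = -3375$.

|w| = 3375, arg(w) = 180°
Root modulus = 3375^(1/3) = 15
Root arguments: θ_k = (180° + 360°k)/3 for k = 0, 1, ..., 2
Roots: 15/2 + (15*sqrt(3)/2)i, -15, 15/2 - (15*sqrt(3)/2)i


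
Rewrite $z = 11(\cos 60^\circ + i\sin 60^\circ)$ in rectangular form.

a = r cos θ = 11 * 1/2 = 11/2
b = r sin θ = 11 * sqrt(3)/2 = 11*sqrt(3)/2
z = 11/2 + (11*sqrt(3)/2)i


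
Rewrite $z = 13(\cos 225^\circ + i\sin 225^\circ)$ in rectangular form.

a = r cos θ = 13 * -sqrt(2)/2 = -13*sqrt(2)/2
b = r sin θ = 13 * -sqrt(2)/2 = -13*sqrt(2)/2
z = -13*sqrt(2)/2 - (13*sqrt(2)/2)i


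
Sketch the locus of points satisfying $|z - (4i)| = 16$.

|z - z0| = r describes a circle centered at z0 with radius r
Here z0 = 4i and r = 16
Locus: Circle centered at (0, 4) with radius 16


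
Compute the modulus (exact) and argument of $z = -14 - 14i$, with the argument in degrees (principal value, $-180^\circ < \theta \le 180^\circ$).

|z| = sqrt((-14)^2 + (-14)^2) = sqrt(392)
arg(z) = arctan(b/a) = arctan(-14/-14) (quadrant-adjusted) = -135°


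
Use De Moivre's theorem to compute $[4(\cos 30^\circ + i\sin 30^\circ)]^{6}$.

By De Moivre: z^n = r^n(cos(nθ) + i sin(nθ))
= 4^6(cos(6*30°) + i sin(6*30°))
= 4096(cos 180° + i sin 180°)
= -4096


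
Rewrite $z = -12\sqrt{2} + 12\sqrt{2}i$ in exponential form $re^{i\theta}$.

r = |z| = sqrt((-12*sqrt(2))^2 + (12*sqrt(2))^2) = sqrt(288 + 288) = sqrt(576) = 24
θ = arctan(b/a) = arctan(16.9706/-16.9706) (quadrant-adjusted) = 135° = 3π/4
z = 24e^(i*3π/4)


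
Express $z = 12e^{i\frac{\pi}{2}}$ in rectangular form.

a = r cos θ = 12 * 0 = 0
b = r sin θ = 12 * 1 = 12
z = 12i


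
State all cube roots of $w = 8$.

|w| = 8, arg(w) = 0°
Root modulus = 8^(1/3) = 2
Root arguments: θ_k = (0° + 360°k)/3 for k = 0, 1, ..., 2
Roots: 2, -1 + sqrt(3)i, -1 - sqrt(3)i


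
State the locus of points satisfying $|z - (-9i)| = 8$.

|z - z0| = r describes a circle centered at z0 with radius r
Here z0 = -9i and r = 8
Locus: Circle centered at (0, -9) with radius 8


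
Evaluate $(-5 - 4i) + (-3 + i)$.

(-5 + (-3)) + (-4 + 1)i = -8 - 3i


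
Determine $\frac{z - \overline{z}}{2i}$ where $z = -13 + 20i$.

z - conjugate(z) = 2bi
(z - conjugate(z))/(2i) = 2bi/(2i) = b = 20


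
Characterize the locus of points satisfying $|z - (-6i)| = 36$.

|z - z0| = r describes a circle centered at z0 with radius r
Here z0 = -6i and r = 36
Locus: Circle centered at (0, -6) with radius 36


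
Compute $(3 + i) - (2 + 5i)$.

(3 - 2) + (1 - 5)i = 1 - 4i


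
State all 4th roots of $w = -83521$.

|w| = 83521, arg(w) = 180°
Root modulus = 83521^(1/4) = 17
Root arguments: θ_k = (180° + 360°k)/4 for k = 0, 1, ..., 3
Roots: 17*sqrt(2)/2 + (17*sqrt(2)/2)i, -17*sqrt(2)/2 + (17*sqrt(2)/2)i, -17*sqrt(2)/2 - (17*sqrt(2)/2)i, 17*sqrt(2)/2 - (17*sqrt(2)/2)i


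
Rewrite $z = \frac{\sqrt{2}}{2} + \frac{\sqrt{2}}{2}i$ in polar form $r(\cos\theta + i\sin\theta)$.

r = |z| = sqrt(a^2 + b^2) = sqrt((sqrt(2)/2)^2 + (sqrt(2)/2)^2) = sqrt(1/2 + 1/2) = sqrt(1) = 1
θ = arctan(b/a) = arctan(0.7071/0.7071) (quadrant-adjusted) = 45°
z = 1(cos 45° + i sin 45°)


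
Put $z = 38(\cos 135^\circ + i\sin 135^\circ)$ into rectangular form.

a = r cos θ = 38 * -sqrt(2)/2 = -19*sqrt(2)
b = r sin θ = 38 * sqrt(2)/2 = 19*sqrt(2)
z = -19*sqrt(2) + 19*sqrt(2)i


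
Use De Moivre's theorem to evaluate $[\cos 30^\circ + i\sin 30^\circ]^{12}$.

By De Moivre: z^n = r^n(cos(nθ) + i sin(nθ))
= 1^12(cos(12*30°) + i sin(12*30°))
= 1(cos 0° + i sin 0°)
= 1


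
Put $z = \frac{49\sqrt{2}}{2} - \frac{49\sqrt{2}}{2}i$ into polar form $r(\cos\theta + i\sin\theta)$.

r = |z| = sqrt(a^2 + b^2) = sqrt((49*sqrt(2)/2)^2 + (-49*sqrt(2)/2)^2) = sqrt(2401/2 + 2401/2) = sqrt(2401) = 49
θ = arctan(b/a) = arctan(-34.6482/34.6482) (quadrant-adjusted) = 315°
z = 49(cos 315° + i sin 315°)


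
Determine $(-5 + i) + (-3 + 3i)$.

(-5 + (-3)) + (1 + 3)i = -8 + 4i


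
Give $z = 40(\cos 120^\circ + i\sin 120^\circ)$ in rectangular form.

a = r cos θ = 40 * -1/2 = -20
b = r sin θ = 40 * sqrt(3)/2 = 20*sqrt(3)
z = -20 + 20*sqrt(3)i


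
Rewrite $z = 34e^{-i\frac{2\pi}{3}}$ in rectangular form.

a = r cos θ = 34 * -1/2 = -17
b = r sin θ = 34 * -sqrt(3)/2 = -17*sqrt(3)
z = -17 - 17*sqrt(3)i


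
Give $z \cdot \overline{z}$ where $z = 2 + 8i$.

z * conjugate(z) = |z|^2 = a^2 + b^2
= 2^2 + 8^2 = 68


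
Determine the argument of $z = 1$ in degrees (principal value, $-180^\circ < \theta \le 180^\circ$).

b = 0 and a > 0, so z lies on the positive real axis: θ = 0°


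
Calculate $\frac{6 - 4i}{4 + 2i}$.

Multiply numerator and denominator by conjugate (4 - 2i):
= (6 - 4i)(4 - 2i) / (4^2 + 2^2)
= (16 - 28i) / 20
Divide through by 4: (4 - 7i) / 5
= 4/5 - (7/5)i


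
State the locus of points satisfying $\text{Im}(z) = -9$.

Im(z) = y where z = x + yi; the equation y = -9 is satisfied by all points with that y-coordinate
Locus: Horizontal line y = -9


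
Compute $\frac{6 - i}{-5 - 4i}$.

Multiply numerator and denominator by conjugate (-5 + 4i):
= (6 - i)(-5 + 4i) / ((-5)^2 + (-4)^2)
= (-26 + 29i) / 41
= -26/41 + (29/41)i


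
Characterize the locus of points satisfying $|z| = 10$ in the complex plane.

|z| = 10 means sqrt(x^2 + y^2) = 10
This is a circle of radius 10 centered at the origin


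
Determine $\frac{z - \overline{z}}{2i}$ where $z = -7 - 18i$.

z - conjugate(z) = 2bi
(z - conjugate(z))/(2i) = 2bi/(2i) = b = -18


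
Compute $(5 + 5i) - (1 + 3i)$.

(5 - 1) + (5 - 3)i = 4 + 2i


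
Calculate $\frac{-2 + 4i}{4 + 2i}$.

Multiply numerator and denominator by conjugate (4 - 2i):
= (-2 + 4i)(4 - 2i) / (4^2 + 2^2)
= (20i) / 20
= i


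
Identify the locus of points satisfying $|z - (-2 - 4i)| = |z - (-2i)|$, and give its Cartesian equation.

|z - z1| = |z - z2| means z is equidistant from z1 and z2,
i.e. the perpendicular bisector of the segment from (-2, -4) to (0, -2) (midpoint (-1, -3)).
With z = x + yi, square both sides:
(x - (-2))^2 + (y - (-4))^2 = (x - 0)^2 + (y - (-2))^2
The x^2 and y^2 terms cancel: 4x + 4y = 4 - 20 = -16
Simplify: x + y = -4
Locus: Perpendicular bisector of the segment from (-2, -4) to (0, -2): the line x + y = -4


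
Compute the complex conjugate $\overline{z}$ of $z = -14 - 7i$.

If z = a + bi, then conjugate(z) = a - bi
conjugate(-14 - 7i) = -14 + 7i


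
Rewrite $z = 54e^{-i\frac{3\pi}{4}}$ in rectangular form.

a = r cos θ = 54 * -sqrt(2)/2 = -27*sqrt(2)
b = r sin θ = 54 * -sqrt(2)/2 = -27*sqrt(2)
z = -27*sqrt(2) - 27*sqrt(2)i


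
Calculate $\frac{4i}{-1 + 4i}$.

Multiply numerator and denominator by conjugate (-1 - 4i):
= (4i)(-1 - 4i) / ((-1)^2 + 4^2)
= (16 - 4i) / 17
= 16/17 - (4/17)i


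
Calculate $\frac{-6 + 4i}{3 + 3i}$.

Multiply numerator and denominator by conjugate (3 - 3i):
= (-6 + 4i)(3 - 3i) / (3^2 + 3^2)
= (-6 + 30i) / 18
Divide through by 6: (-1 + 5i) / 3
= -1/3 + (5/3)i


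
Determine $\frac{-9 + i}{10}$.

Divisor is real, so divide each part by 10:
= -9/10 + (1/10)i


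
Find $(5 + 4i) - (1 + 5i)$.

(5 - 1) + (4 - 5)i = 4 - i


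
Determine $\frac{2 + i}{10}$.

Divisor is real, so divide each part by 10:
= 1/5 + (1/10)i


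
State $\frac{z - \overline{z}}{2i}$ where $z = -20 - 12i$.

z - conjugate(z) = 2bi
(z - conjugate(z))/(2i) = 2bi/(2i) = b = -12


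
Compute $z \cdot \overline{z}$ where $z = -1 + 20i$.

z * conjugate(z) = |z|^2 = a^2 + b^2
= (-1)^2 + 20^2 = 401


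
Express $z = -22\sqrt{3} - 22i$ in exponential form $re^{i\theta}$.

r = |z| = sqrt((-22*sqrt(3))^2 + (-22)^2) = sqrt(1452 + 484) = sqrt(1936) = 44
θ = arctan(b/a) = arctan(-22/-38.1051) (quadrant-adjusted) = 210° = 7π/6
z = 44e^(i*7π/6)


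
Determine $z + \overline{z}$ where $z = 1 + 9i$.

z + conjugate(z) = (a + bi) + (a - bi) = 2a
= 2 * 1 = 2


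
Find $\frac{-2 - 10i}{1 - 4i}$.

Multiply numerator and denominator by conjugate (1 + 4i):
= (-2 - 10i)(1 + 4i) / (1^2 + (-4)^2)
= (38 - 18i) / 17
= 38/17 - (18/17)i


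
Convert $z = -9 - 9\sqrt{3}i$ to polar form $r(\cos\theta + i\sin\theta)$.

r = |z| = sqrt(a^2 + b^2) = sqrt((-9)^2 + (-9*sqrt(3))^2) = sqrt(81 + 243) = sqrt(324) = 18
θ = arctan(b/a) = arctan(-15.5885/-9) (quadrant-adjusted) = 240°
z = 18(cos 240° + i sin 240°)


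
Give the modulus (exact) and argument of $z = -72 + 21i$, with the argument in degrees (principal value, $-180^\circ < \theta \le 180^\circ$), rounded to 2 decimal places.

|z| = sqrt((-72)^2 + 21^2) = 75
arg(z) = arctan(b/a) = arctan(21/-72) (quadrant-adjusted) = 163.74°


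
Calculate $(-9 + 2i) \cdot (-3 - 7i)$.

(a1*a2 - b1*b2) + (a1*b2 + b1*a2)i
= (27 - (-14)) + (63 + (-6))i
= 41 + 57i


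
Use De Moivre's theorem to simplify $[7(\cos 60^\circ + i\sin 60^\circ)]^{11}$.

By De Moivre: z^n = r^n(cos(nθ) + i sin(nθ))
= 7^11(cos(11*60°) + i sin(11*60°))
= 1977326743(cos 300° + i sin 300°)
= 1977326743/2 - (1977326743*sqrt(3)/2)i


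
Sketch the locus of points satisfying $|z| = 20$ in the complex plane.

|z| = 20 means sqrt(x^2 + y^2) = 20
This is a circle of radius 20 centered at the origin


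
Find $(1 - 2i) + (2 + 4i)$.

(1 + 2) + (-2 + 4)i = 3 + 2i


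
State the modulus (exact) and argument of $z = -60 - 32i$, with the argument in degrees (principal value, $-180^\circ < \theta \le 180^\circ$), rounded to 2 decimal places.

|z| = sqrt((-60)^2 + (-32)^2) = 68
arg(z) = arctan(b/a) = arctan(-32/-60) (quadrant-adjusted) = -151.93°


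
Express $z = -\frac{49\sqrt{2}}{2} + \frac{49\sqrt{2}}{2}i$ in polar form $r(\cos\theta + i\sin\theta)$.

r = |z| = sqrt(a^2 + b^2) = sqrt((-49*sqrt(2)/2)^2 + (49*sqrt(2)/2)^2) = sqrt(2401/2 + 2401/2) = sqrt(2401) = 49
θ = arctan(b/a) = arctan(34.6482/-34.6482) (quadrant-adjusted) = 135°
z = 49(cos 135° + i sin 135°)


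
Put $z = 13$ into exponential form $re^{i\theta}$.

r = |z| = sqrt((13)^2 + (0)^2) = sqrt(169 + 0) = sqrt(169) = 13
b = 0 and a > 0, so z lies on the positive real axis: θ = 0
z = 13e^(i*0) = 13


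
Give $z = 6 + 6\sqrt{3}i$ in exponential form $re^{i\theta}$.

r = |z| = sqrt((6)^2 + (6*sqrt(3))^2) = sqrt(36 + 108) = sqrt(144) = 12
θ = arctan(b/a) = arctan(10.3923/6) (quadrant-adjusted) = 60° = π/3
z = 12e^(i*π/3)


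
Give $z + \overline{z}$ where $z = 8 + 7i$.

z + conjugate(z) = (a + bi) + (a - bi) = 2a
= 2 * 8 = 16


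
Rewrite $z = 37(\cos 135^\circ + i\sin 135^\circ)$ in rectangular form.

a = r cos θ = 37 * -sqrt(2)/2 = -37*sqrt(2)/2
b = r sin θ = 37 * sqrt(2)/2 = 37*sqrt(2)/2
z = -37*sqrt(2)/2 + (37*sqrt(2)/2)i


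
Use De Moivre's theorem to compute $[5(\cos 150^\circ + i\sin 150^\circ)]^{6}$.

By De Moivre: z^n = r^n(cos(nθ) + i sin(nθ))
= 5^6(cos(6*150°) + i sin(6*150°))
= 15625(cos 180° + i sin 180°)
= -15625


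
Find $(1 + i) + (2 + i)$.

(1 + 2) + (1 + 1)i = 3 + 2i


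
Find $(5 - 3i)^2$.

(a + bi)^2 = a^2 - b^2 + 2abi
= 5^2 - (-3)^2 + 2*5*(-3)i
= 16 - 30i


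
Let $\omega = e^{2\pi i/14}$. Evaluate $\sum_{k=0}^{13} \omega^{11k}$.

Let ζ = ω^11 = e^(2πi·11/14). Since 14 ∤ 11, ζ ≠ 1.
Sum = Σ_{k=0}^{13} ζ^k = (ζ^14 - 1)/(ζ - 1) = (ω^{11·14} - 1)/(ζ - 1) = (1 - 1)/(ζ - 1) = 0


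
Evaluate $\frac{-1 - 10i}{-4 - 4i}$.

Multiply numerator and denominator by conjugate (-4 + 4i):
= (-1 - 10i)(-4 + 4i) / ((-4)^2 + (-4)^2)
= (44 + 36i) / 32
Divide through by 4: (11 + 9i) / 8
= 11/8 + (9/8)i


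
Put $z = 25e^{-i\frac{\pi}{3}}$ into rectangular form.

a = r cos θ = 25 * 1/2 = 25/2
b = r sin θ = 25 * -sqrt(3)/2 = -25*sqrt(3)/2
z = 25/2 - (25*sqrt(3)/2)i


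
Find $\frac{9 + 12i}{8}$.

Divisor is real, so divide each part by 8:
= 9/8 + (3/2)i


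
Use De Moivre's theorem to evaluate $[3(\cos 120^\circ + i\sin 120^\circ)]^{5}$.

By De Moivre: z^n = r^n(cos(nθ) + i sin(nθ))
= 3^5(cos(5*120°) + i sin(5*120°))
= 243(cos 240° + i sin 240°)
= -243/2 - (243*sqrt(3)/2)i


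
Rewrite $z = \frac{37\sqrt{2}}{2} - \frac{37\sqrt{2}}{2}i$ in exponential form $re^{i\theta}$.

r = |z| = sqrt((37*sqrt(2)/2)^2 + (-37*sqrt(2)/2)^2) = sqrt(1369/2 + 1369/2) = sqrt(1369) = 37
θ = arctan(b/a) = arctan(-26.163/26.163) (quadrant-adjusted) = -45° = -π/4
z = 37e^(-i*π/4)


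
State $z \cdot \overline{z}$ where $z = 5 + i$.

z * conjugate(z) = |z|^2 = a^2 + b^2
= 5^2 + 1^2 = 26
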